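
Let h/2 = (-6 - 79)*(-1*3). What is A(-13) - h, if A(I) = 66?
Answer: -444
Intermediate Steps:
h = 510 (h = 2*((-6 - 79)*(-1*3)) = 2*(-85*(-3)) = 2*255 = 510)
A(-13) - h = 66 - 1*510 = 66 - 510 = -444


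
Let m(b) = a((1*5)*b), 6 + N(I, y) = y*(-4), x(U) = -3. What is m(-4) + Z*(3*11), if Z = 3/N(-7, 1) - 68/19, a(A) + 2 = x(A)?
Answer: -25271/190 ≈ -133.01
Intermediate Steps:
a(A) = -5 (a(A) = -2 - 3 = -5)
N(I, y) = -6 - 4*y (N(I, y) = -6 + y*(-4) = -6 - 4*y)
m(b) = -5
Z = -737/190 (Z = 3/(-6 - 4*1) - 68/19 = 3/(-6 - 4) - 68*1/19 = 3/(-10) - 68/19 = 3*(-⅒) - 68/19 = -3/10 - 68/19 = -737/190 ≈ -3.8789)
m(-4) + Z*(3*11) = -5 - 2211*11/190 = -5 - 737/190*33 = -5 - 24321/190 = -25271/190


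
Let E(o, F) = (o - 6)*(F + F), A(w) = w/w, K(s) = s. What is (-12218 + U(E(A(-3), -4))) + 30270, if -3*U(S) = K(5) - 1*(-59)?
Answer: 54092/3 ≈ 18031.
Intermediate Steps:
A(w) = 1
E(o, F) = 2*F*(-6 + o) (E(o, F) = (-6 + o)*(2*F) = 2*F*(-6 + o))
U(S) = -64/3 (U(S) = -(5 - 1*(-59))/3 = -(5 + 59)/3 = -⅓*64 = -64/3)
(-12218 + U(E(A(-3), -4))) + 30270 = (-12218 - 64/3) + 30270 = -36718/3 + 30270 = 54092/3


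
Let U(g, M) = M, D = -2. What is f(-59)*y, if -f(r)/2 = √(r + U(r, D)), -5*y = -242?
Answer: -484*I*√61/5 ≈ -756.03*I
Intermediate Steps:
y = 242/5 (y = -⅕*(-242) = 242/5 ≈ 48.400)
f(r) = -2*√(-2 + r) (f(r) = -2*√(r - 2) = -2*√(-2 + r))
f(-59)*y = -2*√(-2 - 59)*(242/5) = -2*I*√61*(242/5) = -484*I*√61/5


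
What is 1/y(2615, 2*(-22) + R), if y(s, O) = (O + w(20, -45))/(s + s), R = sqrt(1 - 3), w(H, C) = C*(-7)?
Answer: 1417330/73443 - 5230*I*sqrt(2)/73443 ≈ 19.298 - 0.10071*I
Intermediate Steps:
w(H, C) = -7*C
R = I*sqrt(2) (R = sqrt(-2) = I*sqrt(2) ≈ 1.4142*I)
y(s, O) = (315 + O)/(2*s) (y(s, O) = (O - 7*(-45))/(s + s) = (O + 315)/((2*s)) = (315 + O)*(1/(2*s)) = (315 + O)/(2*s))
1/y(2615, 2*(-22) + R) = 1/((1/2)*(315 + (2*(-22) + I*sqrt(2)))/2615) = 1/((1/2)*(1/2615)*(315 + (-44 + I*sqrt(2)))) = 1/((1/2)*(1/2615)*(271 + I*sqrt(2))) = 1/(271/5230 + I*sqrt(2)/5230)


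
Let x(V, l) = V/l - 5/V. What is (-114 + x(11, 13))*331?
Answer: -5377426/143 ≈ -37604.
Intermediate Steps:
x(V, l) = -5/V + V/l
(-114 + x(11, 13))*331 = (-114 + (-5/11 + 11/13))*331 = (-114 + 56/143)*331 = -16246/143*331 = -5377426/143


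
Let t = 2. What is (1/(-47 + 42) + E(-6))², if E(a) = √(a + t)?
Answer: (-1 + 10*I)²/25 ≈ -3.96 - 0.8*I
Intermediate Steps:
E(a) = √(2 + a) (E(a) = √(a + 2) = √(2 + a))
(1/(-47 + 42) + E(-6))² = (1/(-47 + 42) + √(2 - 6))² = (1/(-5) + √(-4))² = (-⅕ + 2*I)²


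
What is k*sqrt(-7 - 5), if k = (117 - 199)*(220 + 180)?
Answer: -65600*I*sqrt(3) ≈ -1.1362e+5*I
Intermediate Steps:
k = -32800 (k = -82*400 = -32800)
k*sqrt(-7 - 5) = -32800*sqrt(-7 - 5) = -65600*I*sqrt(3)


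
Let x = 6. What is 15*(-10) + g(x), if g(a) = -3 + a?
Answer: -147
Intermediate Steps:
15*(-10) + g(x) = 15*(-10) + (-3 + 6) = -150 + 3 = -147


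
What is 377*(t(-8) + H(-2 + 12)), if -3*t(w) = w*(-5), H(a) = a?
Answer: -3770/3 ≈ -1256.7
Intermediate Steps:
t(w) = 5*w/3 (t(w) = -w*(-5)/3 = -(-5)*w/3 = 5*w/3)
377*(t(-8) + H(-2 + 12)) = 377*((5/3)*(-8) + (-2 + 12)) = 377*(-40/3 + 10) = 377*(-10/3) = -3770/3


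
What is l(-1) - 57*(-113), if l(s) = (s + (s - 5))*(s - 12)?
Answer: 6532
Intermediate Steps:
l(s) = (-12 + s)*(-5 + 2*s) (l(s) = (s + (-5 + s))*(-12 + s) = (-5 + 2*s)*(-12 + s) = (-12 + s)*(-5 + 2*s))
l(-1) - 57*(-113) = (60 - 29*(-1) + 2*(-1)**2) - 57*(-113) = (60 + 29 + 2*1) + 6441 = (60 + 29 + 2) + 6441 = 91 + 6441 = 6532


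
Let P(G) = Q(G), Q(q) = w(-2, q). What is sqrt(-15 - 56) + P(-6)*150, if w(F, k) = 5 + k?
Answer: -150 + I*sqrt(71) ≈ -150.0 + 8.4261*I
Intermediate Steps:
Q(q) = 5 + q
P(G) = 5 + G
sqrt(-15 - 56) + P(-6)*150 = sqrt(-15 - 56) + (5 - 6)*150 = sqrt(-71) - 1*150 = I*sqrt(71) - 150 = -150 + I*sqrt(71)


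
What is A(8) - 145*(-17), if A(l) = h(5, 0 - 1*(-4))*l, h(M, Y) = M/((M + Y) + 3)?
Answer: 7405/3 ≈ 2468.3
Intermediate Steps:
h(M, Y) = M/(3 + M + Y)
A(l) = 5*l/12 (A(l) = (5/(3 + 5 + (0 - 1*(-4))))*l = (5/(3 + 5 + (0 + 4)))*l = (5/(3 + 5 + 4))*l = (5/12)*l = (5*(1/12))*l = 5*l/12)
A(8) - 145*(-17) = (5/12)*8 - 145*(-17) = 10/3 + 2465 = 7405/3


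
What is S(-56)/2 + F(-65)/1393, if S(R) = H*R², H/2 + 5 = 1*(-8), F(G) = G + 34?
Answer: -56789855/1393 ≈ -40768.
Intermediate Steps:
F(G) = 34 + G
H = -26 (H = -10 + 2*(1*(-8)) = -10 + 2*(-8) = -10 - 16 = -26)
S(R) = -26*R²
S(-56)/2 + F(-65)/1393 = -26*(-56)²/2 + (34 - 65)/1393 = -26*3136*(½) - 31*1/1393 = -81536*½ - 31/1393 = -40768 - 31/1393 = -56789855/1393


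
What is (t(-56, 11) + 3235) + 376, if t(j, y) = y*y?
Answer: 3732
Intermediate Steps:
t(j, y) = y²
(t(-56, 11) + 3235) + 376 = (11² + 3235) + 376 = (121 + 3235) + 376 = 3356 + 376 = 3732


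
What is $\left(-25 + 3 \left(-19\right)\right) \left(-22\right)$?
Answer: $1804$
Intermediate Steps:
$\left(-25 + 3 \left(-19\right)\right) \left(-22\right) = \left(-25 - 57\right) \left(-22\right) = \left(-82\right) \left(-22\right) = 1804$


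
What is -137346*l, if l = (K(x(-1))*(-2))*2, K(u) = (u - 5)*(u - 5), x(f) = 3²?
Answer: 8790144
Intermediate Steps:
x(f) = 9
K(u) = (-5 + u)² (K(u) = (-5 + u)*(-5 + u) = (-5 + u)²)
l = -64 (l = ((-5 + 9)²*(-2))*2 = (4²*(-2))*2 = (16*(-2))*2 = -32*2 = -64)
-137346*l = -137346*(-64) = 8790144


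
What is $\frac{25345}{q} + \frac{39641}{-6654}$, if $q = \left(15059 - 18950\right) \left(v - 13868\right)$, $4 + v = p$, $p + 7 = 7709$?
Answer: $- \frac{5286174848}{887476141} \approx -5.9564$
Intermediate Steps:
$p = 7702$ ($p = -7 + 7709 = 7702$)
$v = 7698$ ($v = -4 + 7702 = 7698$)
$q = 24007470$ ($q = \left(15059 - 18950\right) \left(7698 - 13868\right) = \left(-3891\right) \left(-6170\right) = 24007470$)
$\frac{25345}{q} + \frac{39641}{-6654} = \frac{25345}{24007470} + \frac{39641}{-6654} = 25345 \cdot \frac{1}{24007470} + 39641 \left(- \frac{1}{6654}\right) = \frac{5069}{4801494} - \frac{39641}{6654} = - \frac{5286174848}{887476141}$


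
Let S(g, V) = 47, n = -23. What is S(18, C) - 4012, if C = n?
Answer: -3965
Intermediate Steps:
C = -23
S(18, C) - 4012 = 47 - 4012 = -3965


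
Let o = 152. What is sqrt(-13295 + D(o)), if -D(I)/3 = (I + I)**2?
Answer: I*sqrt(290543) ≈ 539.02*I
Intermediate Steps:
D(I) = -12*I**2 (D(I) = -3*(I + I)**2 = -3*4*I**2 = -12*I**2)
sqrt(-13295 + D(o)) = sqrt(-13295 - 12*152**2) = sqrt(-13295 - 12*23104) = sqrt(-13295 - 277248) = sqrt(-290543) = I*sqrt(290543)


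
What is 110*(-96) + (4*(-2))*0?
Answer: -10560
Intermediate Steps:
110*(-96) + (4*(-2))*0 = -10560 - 8*0 = -10560 + 0 = -10560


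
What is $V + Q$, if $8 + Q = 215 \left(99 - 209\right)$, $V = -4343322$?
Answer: $-4366980$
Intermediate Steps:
$Q = -23658$ ($Q = -8 + 215 \left(99 - 209\right) = -8 + 215 \left(-110\right) = -8 - 23650 = -23658$)
$V + Q = -4343322 - 23658 = -4366980$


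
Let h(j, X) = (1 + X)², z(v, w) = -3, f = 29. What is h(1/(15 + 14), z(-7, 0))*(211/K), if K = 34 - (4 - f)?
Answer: 844/59 ≈ 14.305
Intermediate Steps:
K = 59 (K = 34 - (4 - 1*29) = 34 - (4 - 29) = 34 - 1*(-25) = 34 + 25 = 59)
h(1/(15 + 14), z(-7, 0))*(211/K) = (1 - 3)²*(211/59) = (-2)²*(211*(1/59)) = 4*(211/59) = 844/59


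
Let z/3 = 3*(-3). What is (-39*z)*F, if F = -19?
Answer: -20007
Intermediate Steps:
z = -27 (z = 3*(3*(-3)) = 3*(-9) = -27)
(-39*z)*F = -39*(-27)*(-19) = 1053*(-19) = -20007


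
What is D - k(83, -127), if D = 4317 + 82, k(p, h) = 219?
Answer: 4180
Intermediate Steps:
D = 4399
D - k(83, -127) = 4399 - 1*219 = 4399 - 219 = 4180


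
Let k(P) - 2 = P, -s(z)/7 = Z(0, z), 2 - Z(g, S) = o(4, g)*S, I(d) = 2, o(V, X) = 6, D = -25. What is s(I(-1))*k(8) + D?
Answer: 675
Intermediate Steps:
Z(g, S) = 2 - 6*S
s(z) = -14 + 42*z (s(z) = -7*(2 - 6*z) = -14 + 42*z)
k(P) = 2 + P
s(I(-1))*k(8) + D = (-14 + 42*2)*(2 + 8) - 25 = (-14 + 84)*10 - 25 = 70*10 - 25 = 700 - 25 = 675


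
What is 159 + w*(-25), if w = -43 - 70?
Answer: 2984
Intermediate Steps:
w = -113
159 + w*(-25) = 159 - 113*(-25) = 159 + 2825 = 2984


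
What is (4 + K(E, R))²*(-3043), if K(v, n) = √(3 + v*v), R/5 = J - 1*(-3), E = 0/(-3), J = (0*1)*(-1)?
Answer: -57817 - 24344*√3 ≈ -99982.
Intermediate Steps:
J = 0 (J = 0*(-1) = 0)
E = 0 (E = 0*(-⅓) = 0)
R = 15 (R = 5*(0 - 1*(-3)) = 5*(0 + 3) = 5*3 = 15)
K(v, n) = √(3 + v²)
(4 + K(E, R))²*(-3043) = (4 + √(3 + 0²))²*(-3043) = (4 + √(3 + 0))²*(-3043) = (4 + √3)²*(-3043) = -3043*(4 + √3)²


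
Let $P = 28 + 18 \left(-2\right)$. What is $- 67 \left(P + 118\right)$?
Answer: $-7370$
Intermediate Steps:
$P = -8$ ($P = 28 - 36 = -8$)
$- 67 \left(P + 118\right) = - 67 \left(-8 + 118\right) = \left(-67\right) 110 = -7370$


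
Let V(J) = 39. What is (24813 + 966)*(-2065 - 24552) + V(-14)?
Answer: -686159604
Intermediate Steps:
(24813 + 966)*(-2065 - 24552) + V(-14) = (24813 + 966)*(-2065 - 24552) + 39 = 25779*(-26617) + 39 = -686159643 + 39 = -686159604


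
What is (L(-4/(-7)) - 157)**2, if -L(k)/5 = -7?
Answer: 14884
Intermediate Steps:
L(k) = 35 (L(k) = -5*(-7) = 35)
(L(-4/(-7)) - 157)**2 = (35 - 157)**2 = (-122)**2 = 14884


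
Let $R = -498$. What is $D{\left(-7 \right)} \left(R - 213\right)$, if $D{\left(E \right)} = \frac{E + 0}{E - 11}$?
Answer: $- \frac{553}{2} \approx -276.5$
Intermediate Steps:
$D{\left(E \right)} = \frac{E}{-11 + E}$
$D{\left(-7 \right)} \left(R - 213\right) = - \frac{7}{-11 - 7} \left(-498 - 213\right) = - \frac{7}{-18} \left(-711\right) = \left(-7\right) \left(- \frac{1}{18}\right) \left(-711\right) = \frac{7}{18} \left(-711\right) = - \frac{553}{2}$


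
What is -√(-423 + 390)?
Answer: -I*√33 ≈ -5.7446*I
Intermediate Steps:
-√(-423 + 390) = -√(-33) = -I*√33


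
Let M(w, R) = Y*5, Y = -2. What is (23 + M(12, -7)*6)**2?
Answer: 1369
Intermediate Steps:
M(w, R) = -10 (M(w, R) = -2*5 = -10)
(23 + M(12, -7)*6)**2 = (23 - 10*6)**2 = (23 - 60)**2 = (-37)**2 = 1369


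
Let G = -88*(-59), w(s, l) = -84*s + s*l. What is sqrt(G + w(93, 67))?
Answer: sqrt(3611) ≈ 60.092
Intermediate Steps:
w(s, l) = -84*s + l*s
G = 5192
sqrt(G + w(93, 67)) = sqrt(5192 + 93*(-84 + 67)) = sqrt(5192 + 93*(-17)) = sqrt(5192 - 1581) = sqrt(3611)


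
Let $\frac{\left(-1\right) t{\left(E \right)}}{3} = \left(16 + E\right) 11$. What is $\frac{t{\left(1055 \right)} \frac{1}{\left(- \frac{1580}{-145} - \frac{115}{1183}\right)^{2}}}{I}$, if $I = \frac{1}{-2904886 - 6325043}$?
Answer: $\frac{383943443847231371103}{137265063049} \approx 2.7971 \cdot 10^{9}$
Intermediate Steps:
$t{\left(E \right)} = -528 - 33 E$ ($t{\left(E \right)} = - 3 \left(16 + E\right) 11 = - 3 \left(176 + 11 E\right) = -528 - 33 E$)
$I = - \frac{1}{9229929}$ ($I = \frac{1}{-9229929} = - \frac{1}{9229929} \approx -1.0834 \cdot 10^{-7}$)
$\frac{t{\left(1055 \right)} \frac{1}{\left(- \frac{1580}{-145} - \frac{115}{1183}\right)^{2}}}{I} = \frac{\left(-528 - 34815\right) \frac{1}{\left(- \frac{1580}{-145} - \frac{115}{1183}\right)^{2}}}{- \frac{1}{9229929}} = \frac{-528 - 34815}{\left(\left(-1580\right) \left(- \frac{1}{145}\right) - \frac{115}{1183}\right)^{2}} \left(-9229929\right) = - \frac{35343}{\left(\frac{316}{29} - \frac{115}{1183}\right)^{2}} \left(-9229929\right) = - \frac{35343}{\left(\frac{370493}{34307}\right)^{2}} \left(-9229929\right) = - \frac{35343}{\frac{137265063049}{1176970249}} \left(-9229929\right) = \left(-35343\right) \frac{1176970249}{137265063049} \left(-9229929\right) = \left(- \frac{41597659510407}{137265063049}\right) \left(-9229929\right) = \frac{383943443847231371103}{137265063049}$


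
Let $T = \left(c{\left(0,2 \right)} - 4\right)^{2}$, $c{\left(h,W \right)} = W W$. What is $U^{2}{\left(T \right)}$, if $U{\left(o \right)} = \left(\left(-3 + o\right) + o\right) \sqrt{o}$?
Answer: $0$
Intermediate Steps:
$c{\left(h,W \right)} = W^{2}$
$T = 0$ ($T = \left(2^{2} - 4\right)^{2} = \left(4 - 4\right)^{2} = 0^{2} = 0$)
$U{\left(o \right)} = \sqrt{o} \left(-3 + 2 o\right)$ ($U{\left(o \right)} = \left(-3 + 2 o\right) \sqrt{o} = \sqrt{o} \left(-3 + 2 o\right)$)
$U^{2}{\left(T \right)} = \left(\sqrt{0} \left(-3 + 2 \cdot 0\right)\right)^{2} = \left(0 \left(-3 + 0\right)\right)^{2} = \left(0 \left(-3\right)\right)^{2} = 0^{2} = 0$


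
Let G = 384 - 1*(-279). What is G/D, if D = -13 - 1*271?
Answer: -663/284 ≈ -2.3345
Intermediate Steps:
G = 663 (G = 384 + 279 = 663)
D = -284 (D = -13 - 271 = -284)
G/D = 663/(-284) = 663*(-1/284) = -663/284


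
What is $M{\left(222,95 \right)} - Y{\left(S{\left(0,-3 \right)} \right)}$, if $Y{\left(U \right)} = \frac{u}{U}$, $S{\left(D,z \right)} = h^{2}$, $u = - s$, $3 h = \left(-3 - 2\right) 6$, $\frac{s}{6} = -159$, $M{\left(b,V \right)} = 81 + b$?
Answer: $\frac{14673}{50} \approx 293.46$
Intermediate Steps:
$s = -954$ ($s = 6 \left(-159\right) = -954$)
$h = -10$ ($h = \frac{\left(-3 - 2\right) 6}{3} = \frac{\left(-5\right) 6}{3} = \frac{1}{3} \left(-30\right) = -10$)
$u = 954$ ($u = \left(-1\right) \left(-954\right) = 954$)
$S{\left(D,z \right)} = 100$ ($S{\left(D,z \right)} = \left(-10\right)^{2} = 100$)
$Y{\left(U \right)} = \frac{954}{U}$
$M{\left(222,95 \right)} - Y{\left(S{\left(0,-3 \right)} \right)} = \left(81 + 222\right) - \frac{954}{100} = 303 - 954 \cdot \frac{1}{100} = 303 - \frac{477}{50} = \frac{14673}{50}$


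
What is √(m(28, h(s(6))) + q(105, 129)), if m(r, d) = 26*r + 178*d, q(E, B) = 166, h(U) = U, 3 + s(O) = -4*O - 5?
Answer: 49*I*√2 ≈ 69.297*I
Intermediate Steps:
s(O) = -8 - 4*O (s(O) = -3 + (-4*O - 5) = -3 + (-5 - 4*O) = -8 - 4*O)
√(m(28, h(s(6))) + q(105, 129)) = √((26*28 + 178*(-8 - 4*6)) + 166) = √((728 + 178*(-8 - 24)) + 166) = √((728 + 178*(-32)) + 166) = √((728 - 5696) + 166) = √(-4968 + 166) = √(-4802) = 49*I*√2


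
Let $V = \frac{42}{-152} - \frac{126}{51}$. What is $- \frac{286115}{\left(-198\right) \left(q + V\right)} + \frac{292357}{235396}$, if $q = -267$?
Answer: $- \frac{33421179645881}{8121818048652} \approx -4.115$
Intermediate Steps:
$V = - \frac{3549}{1292}$ ($V = 42 \left(- \frac{1}{152}\right) - \frac{42}{17} = - \frac{21}{76} - \frac{42}{17} = - \frac{3549}{1292} \approx -2.7469$)
$- \frac{286115}{\left(-198\right) \left(q + V\right)} + \frac{292357}{235396} = - \frac{286115}{\left(-198\right) \left(-267 - \frac{3549}{1292}\right)} + \frac{292357}{235396} = - \frac{286115}{\left(-198\right) \left(- \frac{348513}{1292}\right)} + 292357 \cdot \frac{1}{235396} = - \frac{286115}{\frac{34502787}{646}} + \frac{292357}{235396} = \left(-286115\right) \frac{646}{34502787} + \frac{292357}{235396} = - \frac{184830290}{34502787} + \frac{292357}{235396} = - \frac{33421179645881}{8121818048652}$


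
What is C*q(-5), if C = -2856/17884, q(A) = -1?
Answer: 42/263 ≈ 0.15970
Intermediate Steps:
C = -42/263 (C = -2856*1/17884 = -42/263 ≈ -0.15970)
C*q(-5) = -42/263*(-1) = 42/263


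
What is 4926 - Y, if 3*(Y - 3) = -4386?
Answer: 6385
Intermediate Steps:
Y = -1459 (Y = 3 + (1/3)*(-4386) = 3 - 1462 = -1459)
4926 - Y = 4926 - 1*(-1459) = 4926 + 1459 = 6385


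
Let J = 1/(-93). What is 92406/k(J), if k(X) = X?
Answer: -8593758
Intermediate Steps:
J = -1/93 ≈ -0.010753
92406/k(J) = 92406/(-1/93) = 92406*(-93) = -8593758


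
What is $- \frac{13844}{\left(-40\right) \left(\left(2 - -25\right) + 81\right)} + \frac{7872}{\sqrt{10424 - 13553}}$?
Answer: $\frac{3461}{1080} - \frac{2624 i \sqrt{3129}}{1043} \approx 3.2046 - 140.73 i$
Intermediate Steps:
$- \frac{13844}{\left(-40\right) \left(\left(2 - -25\right) + 81\right)} + \frac{7872}{\sqrt{10424 - 13553}} = - \frac{13844}{\left(-40\right) \left(\left(2 + 25\right) + 81\right)} + \frac{7872}{\sqrt{-3129}} = - \frac{13844}{\left(-40\right) \left(27 + 81\right)} + \frac{7872}{i \sqrt{3129}} = - \frac{13844}{\left(-40\right) 108} + 7872 \left(- \frac{i \sqrt{3129}}{3129}\right) = - \frac{13844}{-4320} - \frac{2624 i \sqrt{3129}}{1043} = \left(-13844\right) \left(- \frac{1}{4320}\right) - \frac{2624 i \sqrt{3129}}{1043} = \frac{3461}{1080} - \frac{2624 i \sqrt{3129}}{1043}$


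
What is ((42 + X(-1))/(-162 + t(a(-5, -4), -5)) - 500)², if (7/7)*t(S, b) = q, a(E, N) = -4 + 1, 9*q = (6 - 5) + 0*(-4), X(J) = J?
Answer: 531250019161/2122849 ≈ 2.5025e+5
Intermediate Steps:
q = ⅑ (q = ((6 - 5) + 0*(-4))/9 = (1 + 0)/9 = (⅑)*1 = ⅑ ≈ 0.11111)
a(E, N) = -3
t(S, b) = ⅑
((42 + X(-1))/(-162 + t(a(-5, -4), -5)) - 500)² = ((42 - 1)/(-162 + ⅑) - 500)² = (41/(-1457/9) - 500)² = (41*(-9/1457) - 500)² = (-369/1457 - 500)² = (-728869/1457)² = 531250019161/2122849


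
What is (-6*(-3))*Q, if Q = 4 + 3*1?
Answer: 126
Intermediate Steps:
Q = 7 (Q = 4 + 3 = 7)
(-6*(-3))*Q = -6*(-3)*7 = 18*7 = 126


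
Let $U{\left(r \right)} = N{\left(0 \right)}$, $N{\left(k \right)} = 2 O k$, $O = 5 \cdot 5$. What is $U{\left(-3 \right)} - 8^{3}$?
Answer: $-512$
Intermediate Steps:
$O = 25$
$N{\left(k \right)} = 50 k$ ($N{\left(k \right)} = 2 \cdot 25 k = 50 k$)
$U{\left(r \right)} = 0$ ($U{\left(r \right)} = 50 \cdot 0 = 0$)
$U{\left(-3 \right)} - 8^{3} = 0 - 8^{3} = 0 - 512 = -512$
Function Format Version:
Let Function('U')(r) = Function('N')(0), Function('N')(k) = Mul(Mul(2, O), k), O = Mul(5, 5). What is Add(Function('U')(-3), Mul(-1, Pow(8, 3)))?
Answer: -512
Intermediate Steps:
O = 25
Function('N')(k) = Mul(50, k) (Function('N')(k) = Mul(Mul(2, 25), k) = Mul(50, k))
Function('U')(r) = 0 (Function('U')(r) = Mul(50, 0) = 0)
Add(Function('U')(-3), Mul(-1, Pow(8, 3))) = Add(0, Mul(-1, Pow(8, 3))) = Add(0, Mul(-1, 512)) = Add(0, -512) = -512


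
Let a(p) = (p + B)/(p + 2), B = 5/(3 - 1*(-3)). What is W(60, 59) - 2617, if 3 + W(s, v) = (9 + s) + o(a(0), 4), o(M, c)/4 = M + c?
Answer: -7600/3 ≈ -2533.3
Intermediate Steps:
B = ⅚ (B = 5/(3 + 3) = 5/6 = 5*(⅙) = ⅚ ≈ 0.83333)
a(p) = (⅚ + p)/(2 + p) (a(p) = (p + ⅚)/(p + 2) = (⅚ + p)/(2 + p))
o(M, c) = 4*M + 4*c (o(M, c) = 4*(M + c) = 4*M + 4*c)
W(s, v) = 71/3 + s (W(s, v) = -3 + ((9 + s) + (4*((⅚ + 0)/(2 + 0)) + 4*4)) = -3 + ((9 + s) + (4*((⅚)/2) + 16)) = -3 + ((9 + s) + (4*((½)*(⅚)) + 16)) = -3 + ((9 + s) + (4*(5/12) + 16)) = -3 + ((9 + s) + (5/3 + 16)) = -3 + ((9 + s) + 53/3) = -3 + (80/3 + s) = 71/3 + s)
W(60, 59) - 2617 = (71/3 + 60) - 2617 = 251/3 - 2617 = -7600/3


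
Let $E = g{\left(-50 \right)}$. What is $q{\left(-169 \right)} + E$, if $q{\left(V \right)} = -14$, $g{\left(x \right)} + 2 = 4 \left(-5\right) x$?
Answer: $984$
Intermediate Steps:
$g{\left(x \right)} = -2 - 20 x$ ($g{\left(x \right)} = -2 + 4 \left(-5\right) x = -2 - 20 x$)
$E = 998$ ($E = -2 - -1000 = -2 + 1000 = 998$)
$q{\left(-169 \right)} + E = -14 + 998 = 984$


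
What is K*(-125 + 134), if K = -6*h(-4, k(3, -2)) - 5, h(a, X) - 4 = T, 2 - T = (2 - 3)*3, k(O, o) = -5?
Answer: -531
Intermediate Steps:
T = 5 (T = 2 - (2 - 3)*3 = 2 - (-1)*3 = 2 - 1*(-3) = 2 + 3 = 5)
h(a, X) = 9 (h(a, X) = 4 + 5 = 9)
K = -59 (K = -6*9 - 5 = -54 - 5 = -59)
K*(-125 + 134) = -59*(-125 + 134) = -59*9 = -531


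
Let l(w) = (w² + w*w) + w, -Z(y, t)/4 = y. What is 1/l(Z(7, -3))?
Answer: 1/1540 ≈ 0.00064935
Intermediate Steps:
Z(y, t) = -4*y
l(w) = w + 2*w² (l(w) = (w² + w²) + w = 2*w² + w = w + 2*w²)
1/l(Z(7, -3)) = 1/((-4*7)*(1 + 2*(-4*7))) = 1/(-28*(1 + 2*(-28))) = 1/(-28*(1 - 56)) = 1/(-28*(-55)) = 1/1540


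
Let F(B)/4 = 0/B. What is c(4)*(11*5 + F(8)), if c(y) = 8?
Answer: 440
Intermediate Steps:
F(B) = 0 (F(B) = 4*(0/B) = 4*0 = 0)
c(4)*(11*5 + F(8)) = 8*(11*5 + 0) = 8*(55 + 0) = 8*55 = 440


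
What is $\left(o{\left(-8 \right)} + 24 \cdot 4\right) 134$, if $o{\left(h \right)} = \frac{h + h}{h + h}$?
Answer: $12998$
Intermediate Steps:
$o{\left(h \right)} = 1$ ($o{\left(h \right)} = \frac{2 h}{2 h} = 2 h \frac{1}{2 h} = 1$)
$\left(o{\left(-8 \right)} + 24 \cdot 4\right) 134 = \left(1 + 24 \cdot 4\right) 134 = \left(1 + 96\right) 134 = 97 \cdot 134 = 12998$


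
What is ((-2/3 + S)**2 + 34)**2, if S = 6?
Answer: 315844/81 ≈ 3899.3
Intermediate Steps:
((-2/3 + S)**2 + 34)**2 = ((-2/3 + 6)**2 + 34)**2 = ((16/3)**2 + 34)**2 = (256/9 + 34)**2 = (562/9)**2 = 315844/81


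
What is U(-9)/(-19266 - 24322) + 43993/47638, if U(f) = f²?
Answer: 956854103/1038222572 ≈ 0.92163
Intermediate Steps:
U(-9)/(-19266 - 24322) + 43993/47638 = (-9)²/(-19266 - 24322) + 43993/47638 = 81/(-43588) + 43993*(1/47638) = 81*(-1/43588) + 43993/47638 = -81/43588 + 43993/47638 = 956854103/1038222572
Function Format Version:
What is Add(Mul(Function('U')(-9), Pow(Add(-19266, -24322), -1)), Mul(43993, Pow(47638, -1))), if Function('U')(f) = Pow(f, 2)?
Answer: Rational(956854103, 1038222572) ≈ 0.92163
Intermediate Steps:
Add(Mul(Function('U')(-9), Pow(Add(-19266, -24322), -1)), Mul(43993, Pow(47638, -1))) = Add(Mul(Pow(-9, 2), Pow(Add(-19266, -24322), -1)), Mul(43993, Pow(47638, -1))) = Add(Mul(81, Pow(-43588, -1)), Mul(43993, Rational(1, 47638))) = Add(Mul(81, Rational(-1, 43588)), Rational(43993, 47638)) = Add(Rational(-81, 43588), Rational(43993, 47638)) = Rational(956854103, 1038222572)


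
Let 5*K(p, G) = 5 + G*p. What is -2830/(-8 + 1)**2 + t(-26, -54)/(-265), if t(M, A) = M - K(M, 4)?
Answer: -3748231/64925 ≈ -57.732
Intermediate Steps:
K(p, G) = 1 + G*p/5 (K(p, G) = (5 + G*p)/5 = 1 + G*p/5)
t(M, A) = -1 + M/5 (t(M, A) = M - (1 + (1/5)*4*M) = M - (1 + 4*M/5) = M + (-1 - 4*M/5) = -1 + M/5)
-2830/(-8 + 1)**2 + t(-26, -54)/(-265) = -2830/(-8 + 1)**2 + (-1 + (1/5)*(-26))/(-265) = -2830/((-7)**2) + (-1 - 26/5)*(-1/265) = -2830/49 - 31/5*(-1/265) = -2830*1/49 + 31/1325 = -2830/49 + 31/1325 = -3748231/64925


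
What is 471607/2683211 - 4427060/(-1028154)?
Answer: 6181810356569/1379377061247 ≈ 4.4816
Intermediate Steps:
471607/2683211 - 4427060/(-1028154) = 471607*(1/2683211) - 4427060*(-1/1028154) = 471607/2683211 + 2213530/514077 = 6181810356569/1379377061247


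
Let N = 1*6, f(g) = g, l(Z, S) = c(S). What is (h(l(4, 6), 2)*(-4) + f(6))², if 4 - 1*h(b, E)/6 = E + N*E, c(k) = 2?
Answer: 60516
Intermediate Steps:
l(Z, S) = 2
N = 6
h(b, E) = 24 - 42*E (h(b, E) = 24 - 6*(E + 6*E) = 24 - 42*E)
(h(l(4, 6), 2)*(-4) + f(6))² = ((24 - 42*2)*(-4) + 6)² = ((24 - 84)*(-4) + 6)² = (-60*(-4) + 6)² = (240 + 6)² = 246² = 60516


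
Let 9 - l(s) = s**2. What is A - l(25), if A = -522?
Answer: 94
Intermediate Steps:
l(s) = 9 - s**2
A - l(25) = -522 - (9 - 1*25**2) = -522 - (9 - 1*625) = -522 - (9 - 625) = -522 - 1*(-616) = -522 + 616 = 94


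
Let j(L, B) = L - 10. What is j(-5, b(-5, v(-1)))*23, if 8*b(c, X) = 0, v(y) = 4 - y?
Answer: -345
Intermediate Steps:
b(c, X) = 0 (b(c, X) = (⅛)*0 = 0)
j(L, B) = -10 + L
j(-5, b(-5, v(-1)))*23 = (-10 - 5)*23 = -15*23 = -345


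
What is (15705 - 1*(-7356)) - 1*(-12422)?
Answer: 35483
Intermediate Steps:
(15705 - 1*(-7356)) - 1*(-12422) = (15705 + 7356) + 12422 = 23061 + 12422 = 35483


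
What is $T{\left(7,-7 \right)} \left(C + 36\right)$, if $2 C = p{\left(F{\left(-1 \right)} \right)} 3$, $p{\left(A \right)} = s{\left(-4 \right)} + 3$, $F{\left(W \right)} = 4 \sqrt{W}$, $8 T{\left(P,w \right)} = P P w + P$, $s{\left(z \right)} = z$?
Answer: $-1449$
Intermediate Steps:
$T{\left(P,w \right)} = \frac{P}{8} + \frac{w P^{2}}{8}$ ($T{\left(P,w \right)} = \frac{P P w + P}{8} = \frac{P^{2} w + P}{8} = \frac{w P^{2} + P}{8} = \frac{P + w P^{2}}{8} = \frac{P}{8} + \frac{w P^{2}}{8}$)
$p{\left(A \right)} = -1$ ($p{\left(A \right)} = -4 + 3 = -1$)
$C = - \frac{3}{2}$ ($C = \frac{\left(-1\right) 3}{2} = \frac{1}{2} \left(-3\right) = - \frac{3}{2} \approx -1.5$)
$T{\left(7,-7 \right)} \left(C + 36\right) = \frac{1}{8} \cdot 7 \left(1 + 7 \left(-7\right)\right) \left(- \frac{3}{2} + 36\right) = \frac{1}{8} \cdot 7 \left(1 - 49\right) \frac{69}{2} = \frac{1}{8} \cdot 7 \left(-48\right) \frac{69}{2} = \left(-42\right) \frac{69}{2} = -1449$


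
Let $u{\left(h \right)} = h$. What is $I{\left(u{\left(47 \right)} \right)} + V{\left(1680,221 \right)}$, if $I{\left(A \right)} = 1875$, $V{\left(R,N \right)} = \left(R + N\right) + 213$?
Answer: $3989$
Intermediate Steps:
$V{\left(R,N \right)} = 213 + N + R$ ($V{\left(R,N \right)} = \left(N + R\right) + 213 = 213 + N + R$)
$I{\left(u{\left(47 \right)} \right)} + V{\left(1680,221 \right)} = 1875 + \left(213 + 221 + 1680\right) = 1875 + 2114 = 3989$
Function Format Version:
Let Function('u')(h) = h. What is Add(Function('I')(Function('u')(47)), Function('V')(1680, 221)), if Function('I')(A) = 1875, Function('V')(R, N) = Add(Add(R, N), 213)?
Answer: 3989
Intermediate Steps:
Function('V')(R, N) = Add(213, N, R) (Function('V')(R, N) = Add(Add(N, R), 213) = Add(213, N, R))
Add(Function('I')(Function('u')(47)), Function('V')(1680, 221)) = Add(1875, Add(213, 221, 1680)) = Add(1875, 2114) = 3989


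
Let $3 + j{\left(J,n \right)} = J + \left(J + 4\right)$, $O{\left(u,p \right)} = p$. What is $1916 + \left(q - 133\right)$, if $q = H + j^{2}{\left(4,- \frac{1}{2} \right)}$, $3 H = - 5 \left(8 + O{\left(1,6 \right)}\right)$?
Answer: $\frac{5522}{3} \approx 1840.7$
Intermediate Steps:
$j{\left(J,n \right)} = 1 + 2 J$ ($j{\left(J,n \right)} = -3 + \left(J + \left(J + 4\right)\right) = -3 + \left(J + \left(4 + J\right)\right) = -3 + \left(4 + 2 J\right) = 1 + 2 J$)
$H = - \frac{70}{3}$ ($H = \frac{\left(-5\right) \left(8 + 6\right)}{3} = \frac{\left(-5\right) 14}{3} = \frac{1}{3} \left(-70\right) = - \frac{70}{3} \approx -23.333$)
$q = \frac{173}{3}$ ($q = - \frac{70}{3} + \left(1 + 2 \cdot 4\right)^{2} = - \frac{70}{3} + \left(1 + 8\right)^{2} = - \frac{70}{3} + 9^{2} = - \frac{70}{3} + 81 = \frac{173}{3} \approx 57.667$)
$1916 + \left(q - 133\right) = 1916 + \left(\frac{173}{3} - 133\right) = 1916 - \frac{226}{3} = \frac{5522}{3}$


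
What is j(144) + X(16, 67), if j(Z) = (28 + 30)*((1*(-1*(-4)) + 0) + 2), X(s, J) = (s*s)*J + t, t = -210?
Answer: 17290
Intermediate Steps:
X(s, J) = -210 + J*s**2 (X(s, J) = (s*s)*J - 210 = s**2*J - 210 = J*s**2 - 210 = -210 + J*s**2)
j(Z) = 348 (j(Z) = 58*((1*4 + 0) + 2) = 58*((4 + 0) + 2) = 58*(4 + 2) = 58*6 = 348)
j(144) + X(16, 67) = 348 + (-210 + 67*16**2) = 348 + (-210 + 67*256) = 348 + (-210 + 17152) = 348 + 16942 = 17290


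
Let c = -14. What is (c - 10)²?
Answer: 576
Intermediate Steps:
(c - 10)² = (-14 - 10)² = (-24)² = 576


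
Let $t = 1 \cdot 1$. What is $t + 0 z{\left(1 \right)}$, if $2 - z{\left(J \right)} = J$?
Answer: $1$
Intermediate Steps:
$z{\left(J \right)} = 2 - J$
$t = 1$
$t + 0 z{\left(1 \right)} = 1 + 0 \left(2 - 1\right) = 1 + 0 \cdot 1 = 1 + 0 = 1$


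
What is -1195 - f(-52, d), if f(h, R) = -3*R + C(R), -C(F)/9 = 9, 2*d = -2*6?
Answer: -1132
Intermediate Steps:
d = -6 (d = (-2*6)/2 = (½)*(-12) = -6)
C(F) = -81 (C(F) = -9*9 = -81)
f(h, R) = -81 - 3*R (f(h, R) = -3*R - 81 = -81 - 3*R)
-1195 - f(-52, d) = -1195 - (-81 - 3*(-6)) = -1195 - (-81 + 18) = -1195 - 1*(-63) = -1195 + 63 = -1132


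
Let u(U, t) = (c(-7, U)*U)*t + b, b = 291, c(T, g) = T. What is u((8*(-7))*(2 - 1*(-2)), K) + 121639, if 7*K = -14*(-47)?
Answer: 269322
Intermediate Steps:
K = 94 (K = (-14*(-47))/7 = (⅐)*658 = 94)
u(U, t) = 291 - 7*U*t (u(U, t) = (-7*U)*t + 291 = -7*U*t + 291 = 291 - 7*U*t)
u((8*(-7))*(2 - 1*(-2)), K) + 121639 = (291 - 7*(8*(-7))*(2 - 1*(-2))*94) + 121639 = (291 - 7*(-56*(2 + 2))*94) + 121639 = (291 - 7*(-56*4)*94) + 121639 = (291 - 7*(-224)*94) + 121639 = (291 + 147392) + 121639 = 147683 + 121639 = 269322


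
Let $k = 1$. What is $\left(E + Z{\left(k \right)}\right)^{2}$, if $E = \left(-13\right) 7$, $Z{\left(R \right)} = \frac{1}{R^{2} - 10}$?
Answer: $\frac{672400}{81} \approx 8301.2$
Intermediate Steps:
$Z{\left(R \right)} = \frac{1}{-10 + R^{2}}$
$E = -91$
$\left(E + Z{\left(k \right)}\right)^{2} = \left(-91 + \frac{1}{-10 + 1^{2}}\right)^{2} = \left(-91 + \frac{1}{-10 + 1}\right)^{2} = \left(-91 + \frac{1}{-9}\right)^{2} = \left(-91 - \frac{1}{9}\right)^{2} = \left(- \frac{820}{9}\right)^{2} = \frac{672400}{81}$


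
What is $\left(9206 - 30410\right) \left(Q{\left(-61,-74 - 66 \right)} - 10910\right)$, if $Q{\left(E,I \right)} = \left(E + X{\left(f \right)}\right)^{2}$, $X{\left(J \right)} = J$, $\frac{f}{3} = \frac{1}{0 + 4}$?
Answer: $\frac{617455179}{4} \approx 1.5436 \cdot 10^{8}$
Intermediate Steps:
$f = \frac{3}{4}$ ($f = \frac{3}{0 + 4} = \frac{3}{4} \approx 0.75$)
$Q{\left(E,I \right)} = \left(\frac{3}{4} + E\right)^{2}$ ($Q{\left(E,I \right)} = \left(E + \frac{3}{4}\right)^{2} = \left(\frac{3}{4} + E\right)^{2}$)
$\left(9206 - 30410\right) \left(Q{\left(-61,-74 - 66 \right)} - 10910\right) = \left(9206 - 30410\right) \left(\frac{\left(3 + 4 \left(-61\right)\right)^{2}}{16} - 10910\right) = - 21204 \left(\frac{\left(3 - 244\right)^{2}}{16} - 10910\right) = - 21204 \left(\frac{\left(-241\right)^{2}}{16} - 10910\right) = - 21204 \left(\frac{1}{16} \cdot 58081 - 10910\right) = - 21204 \left(\frac{58081}{16} - 10910\right) = \left(-21204\right) \left(- \frac{116479}{16}\right) = \frac{617455179}{4}$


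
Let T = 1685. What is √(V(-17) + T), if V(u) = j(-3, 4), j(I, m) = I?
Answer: 29*√2 ≈ 41.012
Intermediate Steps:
V(u) = -3
√(V(-17) + T) = √(-3 + 1685) = √1682 = 29*√2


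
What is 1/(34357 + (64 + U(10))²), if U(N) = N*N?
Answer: 1/61253 ≈ 1.6326e-5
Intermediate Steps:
U(N) = N²
1/(34357 + (64 + U(10))²) = 1/(34357 + (64 + 10²)²) = 1/(34357 + (64 + 100)²) = 1/(34357 + 164²) = 1/(34357 + 26896) = 1/61253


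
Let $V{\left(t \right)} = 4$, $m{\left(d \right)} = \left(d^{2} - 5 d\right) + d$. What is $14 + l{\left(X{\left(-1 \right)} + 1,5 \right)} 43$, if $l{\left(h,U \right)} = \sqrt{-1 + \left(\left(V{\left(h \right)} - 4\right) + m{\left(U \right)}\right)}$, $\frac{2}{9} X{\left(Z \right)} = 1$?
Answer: $100$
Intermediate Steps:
$X{\left(Z \right)} = \frac{9}{2}$ ($X{\left(Z \right)} = \frac{9}{2} \cdot 1 = \frac{9}{2}$)
$m{\left(d \right)} = d^{2} - 4 d$
$l{\left(h,U \right)} = \sqrt{-1 + U \left(-4 + U\right)}$ ($l{\left(h,U \right)} = \sqrt{-1 + \left(\left(4 - 4\right) + U \left(-4 + U\right)\right)} = \sqrt{-1 + \left(0 + U \left(-4 + U\right)\right)} = \sqrt{-1 + U \left(-4 + U\right)}$)
$14 + l{\left(X{\left(-1 \right)} + 1,5 \right)} 43 = 14 + \sqrt{-1 + 5 \left(-4 + 5\right)} 43 = 14 + \sqrt{-1 + 5 \cdot 1} \cdot 43 = 14 + \sqrt{-1 + 5} \cdot 43 = 14 + \sqrt{4} \cdot 43 = 14 + 2 \cdot 43 = 14 + 86 = 100$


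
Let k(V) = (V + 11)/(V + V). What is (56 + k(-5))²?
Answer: 76729/25 ≈ 3069.2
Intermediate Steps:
k(V) = (11 + V)/(2*V) (k(V) = (11 + V)/((2*V)) = (11 + V)*(1/(2*V)) = (11 + V)/(2*V))
(56 + k(-5))² = (56 + (½)*(11 - 5)/(-5))² = (56 + (½)*(-⅕)*6)² = (56 - ⅗)² = (277/5)² = 76729/25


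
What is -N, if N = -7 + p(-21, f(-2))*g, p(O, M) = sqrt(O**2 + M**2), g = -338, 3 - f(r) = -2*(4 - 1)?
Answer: 7 + 1014*sqrt(58) ≈ 7729.4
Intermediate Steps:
f(r) = 9 (f(r) = 3 - (-2)*(4 - 1) = 3 - (-2)*3 = 3 - 1*(-6) = 3 + 6 = 9)
p(O, M) = sqrt(M**2 + O**2)
N = -7 - 1014*sqrt(58) (N = -7 + sqrt(9**2 + (-21)**2)*(-338) = -7 + sqrt(81 + 441)*(-338) = -7 + sqrt(522)*(-338) = -7 + (3*sqrt(58))*(-338) = -7 - 1014*sqrt(58) ≈ -7729.4)
-N = -(-7 - 1014*sqrt(58)) = 7 + 1014*sqrt(58)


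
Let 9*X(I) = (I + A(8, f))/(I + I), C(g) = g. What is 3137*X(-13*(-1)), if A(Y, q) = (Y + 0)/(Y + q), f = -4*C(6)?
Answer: 78425/468 ≈ 167.57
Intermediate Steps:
f = -24 (f = -4*6 = -24)
A(Y, q) = Y/(Y + q)
X(I) = (-1/2 + I)/(18*I) (X(I) = ((I + 8/(8 - 24))/(I + I))/9 = ((I + 8/(-16))/((2*I)))/9 = ((I + 8*(-1/16))*(1/(2*I)))/9 = ((I - 1/2)*(1/(2*I)))/9 = ((-1/2 + I)*(1/(2*I)))/9 = ((-1/2 + I)/(2*I))/9 = (-1/2 + I)/(18*I))
3137*X(-13*(-1)) = 3137*((-1 + 2*(-13*(-1)))/(36*((-13*(-1))))) = 3137*((1/36)*(-1 + 2*13)/13) = 3137*((1/36)*(1/13)*(-1 + 26)) = 3137*((1/36)*(1/13)*25) = 3137*(25/468) = 78425/468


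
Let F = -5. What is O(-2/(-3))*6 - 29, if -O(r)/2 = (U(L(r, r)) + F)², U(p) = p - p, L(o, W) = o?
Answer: -329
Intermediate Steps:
U(p) = 0
O(r) = -50 (O(r) = -2*(0 - 5)² = -2*(-5)² = -2*25 = -50)
O(-2/(-3))*6 - 29 = -50*6 - 29 = -300 - 29 = -329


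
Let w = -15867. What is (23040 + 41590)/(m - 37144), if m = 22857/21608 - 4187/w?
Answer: -22158662809680/12734520882869 ≈ -1.7400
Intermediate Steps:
m = 453144715/342854136 (m = 22857/21608 - 4187/(-15867) = 22857*(1/21608) - 4187*(-1/15867) = 22857/21608 + 4187/15867 = 453144715/342854136 ≈ 1.3217)
(23040 + 41590)/(m - 37144) = (23040 + 41590)/(453144715/342854136 - 37144) = 64630/(-12734520882869/342854136) = 64630*(-342854136/12734520882869) = -22158662809680/12734520882869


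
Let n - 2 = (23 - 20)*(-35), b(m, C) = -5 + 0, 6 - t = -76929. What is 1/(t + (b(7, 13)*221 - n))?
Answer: 1/75933 ≈ 1.3169e-5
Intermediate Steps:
t = 76935 (t = 6 - 1*(-76929) = 6 + 76929 = 76935)
b(m, C) = -5
n = -103 (n = 2 + (23 - 20)*(-35) = 2 + 3*(-35) = 2 - 105 = -103)
1/(t + (b(7, 13)*221 - n)) = 1/(76935 + (-5*221 - 1*(-103))) = 1/(76935 + (-1105 + 103)) = 1/(76935 - 1002) = 1/75933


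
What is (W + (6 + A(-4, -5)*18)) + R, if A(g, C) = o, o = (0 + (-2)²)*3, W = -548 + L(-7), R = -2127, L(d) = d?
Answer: -2460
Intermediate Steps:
W = -555 (W = -548 - 7 = -555)
o = 12 (o = (0 + 4)*3 = 4*3 = 12)
A(g, C) = 12
(W + (6 + A(-4, -5)*18)) + R = (-555 + (6 + 12*18)) - 2127 = (-555 + (6 + 216)) - 2127 = (-555 + 222) - 2127 = -333 - 2127 = -2460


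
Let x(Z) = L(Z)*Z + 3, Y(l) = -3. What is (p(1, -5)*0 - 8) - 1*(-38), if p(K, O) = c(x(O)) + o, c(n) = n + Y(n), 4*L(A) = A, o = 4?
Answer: 30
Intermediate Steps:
L(A) = A/4
x(Z) = 3 + Z²/4 (x(Z) = (Z/4)*Z + 3 = Z²/4 + 3 = 3 + Z²/4)
c(n) = -3 + n (c(n) = n - 3 = -3 + n)
p(K, O) = 4 + O²/4 (p(K, O) = (-3 + (3 + O²/4)) + 4 = O²/4 + 4 = 4 + O²/4)
(p(1, -5)*0 - 8) - 1*(-38) = ((4 + (¼)*(-5)²)*0 - 8) - 1*(-38) = ((4 + (¼)*25)*0 - 8) + 38 = ((4 + 25/4)*0 - 8) + 38 = ((41/4)*0 - 8) + 38 = (0 - 8) + 38 = -8 + 38 = 30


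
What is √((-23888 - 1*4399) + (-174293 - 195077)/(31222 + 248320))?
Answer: I*√552638734565702/139771 ≈ 168.19*I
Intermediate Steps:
√((-23888 - 1*4399) + (-174293 - 195077)/(31222 + 248320)) = √((-23888 - 4399) - 369370/279542) = √(-28287 - 369370*1/279542) = √(-28287 - 184685/139771) = √(-3953886962/139771) = I*√552638734565702/139771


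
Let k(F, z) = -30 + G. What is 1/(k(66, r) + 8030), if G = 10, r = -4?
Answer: 1/8010 ≈ 0.00012484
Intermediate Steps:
k(F, z) = -20 (k(F, z) = -30 + 10 = -20)
1/(k(66, r) + 8030) = 1/(-20 + 8030) = 1/8010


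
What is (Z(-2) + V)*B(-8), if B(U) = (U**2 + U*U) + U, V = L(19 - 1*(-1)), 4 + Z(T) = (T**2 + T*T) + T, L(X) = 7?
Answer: 1080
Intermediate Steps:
Z(T) = -4 + T + 2*T**2 (Z(T) = -4 + ((T**2 + T*T) + T) = -4 + ((T**2 + T**2) + T) = -4 + (2*T**2 + T) = -4 + (T + 2*T**2) = -4 + T + 2*T**2)
V = 7
B(U) = U + 2*U**2 (B(U) = (U**2 + U**2) + U = 2*U**2 + U = U + 2*U**2)
(Z(-2) + V)*B(-8) = ((-4 - 2 + 2*(-2)**2) + 7)*(-8*(1 + 2*(-8))) = ((-4 - 2 + 2*4) + 7)*(-8*(1 - 16)) = ((-4 - 2 + 8) + 7)*(-8*(-15)) = (2 + 7)*120 = 9*120 = 1080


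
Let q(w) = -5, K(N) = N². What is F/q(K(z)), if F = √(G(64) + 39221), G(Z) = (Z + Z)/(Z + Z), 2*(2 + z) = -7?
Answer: -3*√4358/5 ≈ -39.609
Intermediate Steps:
z = -11/2 (z = -2 + (½)*(-7) = -2 - 7/2 = -11/2 ≈ -5.5000)
G(Z) = 1 (G(Z) = (2*Z)/((2*Z)) = (2*Z)*(1/(2*Z)) = 1)
F = 3*√4358 (F = √(1 + 39221) = √39222 = 3*√4358 ≈ 198.05)
F/q(K(z)) = (3*√4358)/(-5) = (3*√4358)*(-⅕) = -3*√4358/5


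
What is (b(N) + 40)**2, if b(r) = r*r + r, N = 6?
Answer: 6724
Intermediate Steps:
b(r) = r + r**2 (b(r) = r**2 + r = r + r**2)
(b(N) + 40)**2 = (6*(1 + 6) + 40)**2 = (6*7 + 40)**2 = (42 + 40)**2 = 82**2 = 6724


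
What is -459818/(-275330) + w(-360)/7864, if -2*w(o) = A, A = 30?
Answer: 1805939401/1082597560 ≈ 1.6682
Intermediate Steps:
w(o) = -15 (w(o) = -½*30 = -15)
-459818/(-275330) + w(-360)/7864 = -459818/(-275330) - 15/7864 = -459818*(-1/275330) - 15*1/7864 = 229909/137665 - 15/7864 = 1805939401/1082597560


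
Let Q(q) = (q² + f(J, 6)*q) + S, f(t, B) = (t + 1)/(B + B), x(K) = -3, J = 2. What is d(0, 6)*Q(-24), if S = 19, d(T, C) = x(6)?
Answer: -1767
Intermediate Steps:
f(t, B) = (1 + t)/(2*B) (f(t, B) = (1 + t)/((2*B)) = (1 + t)*(1/(2*B)) = (1 + t)/(2*B))
d(T, C) = -3
Q(q) = 19 + q² + q/4 (Q(q) = (q² + ((½)*(1 + 2)/6)*q) + 19 = (q² + ((½)*(⅙)*3)*q) + 19 = (q² + q/4) + 19 = 19 + q² + q/4)
d(0, 6)*Q(-24) = -3*(19 + (-24)² + (¼)*(-24)) = -3*(19 + 576 - 6) = -3*589 = -1767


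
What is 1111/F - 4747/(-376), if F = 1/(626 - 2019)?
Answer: -12380883/8 ≈ -1.5476e+6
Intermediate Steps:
F = -1/1393 (F = 1/(-1393) = -1/1393 ≈ -0.00071787)
1111/F - 4747/(-376) = 1111/(-1/1393) - 4747/(-376) = 1111*(-1393) - 4747*(-1/376) = -1547623 + 101/8 = -12380883/8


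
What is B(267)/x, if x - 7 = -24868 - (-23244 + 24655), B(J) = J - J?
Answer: 0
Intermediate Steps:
B(J) = 0
x = -26272 (x = 7 + (-24868 - (-23244 + 24655)) = 7 + (-24868 - 1*1411) = 7 + (-24868 - 1411) = 7 - 26279 = -26272)
B(267)/x = 0/(-26272) = 0*(-1/26272) = 0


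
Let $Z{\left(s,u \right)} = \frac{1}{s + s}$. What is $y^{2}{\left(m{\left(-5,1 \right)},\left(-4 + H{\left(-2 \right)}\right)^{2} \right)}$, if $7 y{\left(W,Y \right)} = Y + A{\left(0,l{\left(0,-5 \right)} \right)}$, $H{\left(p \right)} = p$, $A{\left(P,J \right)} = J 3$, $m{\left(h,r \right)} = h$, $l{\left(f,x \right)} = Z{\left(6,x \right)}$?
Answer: $\frac{21025}{784} \approx 26.818$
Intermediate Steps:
$Z{\left(s,u \right)} = \frac{1}{2 s}$
$l{\left(f,x \right)} = \frac{1}{12}$ ($l{\left(f,x \right)} = \frac{1}{2 \cdot 6} = \frac{1}{2} \cdot \frac{1}{6} = \frac{1}{12}$)
$A{\left(P,J \right)} = 3 J$
$y{\left(W,Y \right)} = \frac{1}{28} + \frac{Y}{7}$ ($y{\left(W,Y \right)} = \frac{Y + 3 \cdot \frac{1}{12}}{7} = \frac{Y + \frac{1}{4}}{7} = \frac{\frac{1}{4} + Y}{7} = \frac{1}{28} + \frac{Y}{7}$)
$y^{2}{\left(m{\left(-5,1 \right)},\left(-4 + H{\left(-2 \right)}\right)^{2} \right)} = \left(\frac{1}{28} + \frac{\left(-4 - 2\right)^{2}}{7}\right)^{2} = \left(\frac{1}{28} + \frac{\left(-6\right)^{2}}{7}\right)^{2} = \left(\frac{1}{28} + \frac{1}{7} \cdot 36\right)^{2} = \left(\frac{1}{28} + \frac{36}{7}\right)^{2} = \left(\frac{145}{28}\right)^{2} = \frac{21025}{784}$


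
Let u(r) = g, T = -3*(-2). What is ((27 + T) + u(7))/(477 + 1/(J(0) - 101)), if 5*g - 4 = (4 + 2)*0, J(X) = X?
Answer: 17069/240880 ≈ 0.070861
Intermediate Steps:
T = 6
g = 4/5 (g = 4/5 + ((4 + 2)*0)/5 = 4/5 + (6*0)/5 = 4/5 + (1/5)*0 = 4/5 + 0 = 4/5 ≈ 0.80000)
u(r) = 4/5
((27 + T) + u(7))/(477 + 1/(J(0) - 101)) = ((27 + 6) + 4/5)/(477 + 1/(0 - 101)) = (33 + 4/5)/(477 + 1/(-101)) = 169/(5*(477 - 1/101)) = 169/(5*(48176/101)) = (169/5)*(101/48176) = 17069/240880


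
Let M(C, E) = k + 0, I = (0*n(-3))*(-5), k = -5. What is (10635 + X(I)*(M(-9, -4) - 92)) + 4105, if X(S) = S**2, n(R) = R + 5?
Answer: 14740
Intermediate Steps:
n(R) = 5 + R
I = 0 (I = (0*(5 - 3))*(-5) = (0*2)*(-5) = 0*(-5) = 0)
M(C, E) = -5 (M(C, E) = -5 + 0 = -5)
(10635 + X(I)*(M(-9, -4) - 92)) + 4105 = (10635 + 0**2*(-5 - 92)) + 4105 = (10635 + 0*(-97)) + 4105 = (10635 + 0) + 4105 = 10635 + 4105 = 14740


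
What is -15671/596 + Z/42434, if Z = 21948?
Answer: -325951103/12645332 ≈ -25.776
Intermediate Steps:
-15671/596 + Z/42434 = -15671/596 + 21948/42434 = -15671*1/596 + 21948*(1/42434) = -15671/596 + 10974/21217 = -325951103/12645332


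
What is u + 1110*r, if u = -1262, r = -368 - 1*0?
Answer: -409742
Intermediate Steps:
r = -368 (r = -368 + 0 = -368)
u + 1110*r = -1262 + 1110*(-368) = -1262 - 408480 = -409742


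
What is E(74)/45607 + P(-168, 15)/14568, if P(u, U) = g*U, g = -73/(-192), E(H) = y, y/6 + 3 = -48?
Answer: -268653157/42521777664 ≈ -0.0063180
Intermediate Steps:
y = -306 (y = -18 + 6*(-48) = -18 - 288 = -306)
E(H) = -306
g = 73/192 (g = -73*(-1/192) = 73/192 ≈ 0.38021)
P(u, U) = 73*U/192
E(74)/45607 + P(-168, 15)/14568 = -306/45607 + ((73/192)*15)/14568 = -306*1/45607 + (365/64)*(1/14568) = -306/45607 + 365/932352 = -268653157/42521777664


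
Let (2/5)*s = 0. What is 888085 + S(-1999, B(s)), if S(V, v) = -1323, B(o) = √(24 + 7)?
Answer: 886762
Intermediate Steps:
s = 0 (s = (5/2)*0 = 0)
B(o) = √31
888085 + S(-1999, B(s)) = 888085 - 1323 = 886762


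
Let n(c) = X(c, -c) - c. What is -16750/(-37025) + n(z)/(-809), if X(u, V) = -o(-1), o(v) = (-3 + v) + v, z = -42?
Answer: 472423/1198129 ≈ 0.39430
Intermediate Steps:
o(v) = -3 + 2*v
X(u, V) = 5 (X(u, V) = -(-3 + 2*(-1)) = -(-3 - 2) = -1*(-5) = 5)
n(c) = 5 - c
-16750/(-37025) + n(z)/(-809) = -16750/(-37025) + (5 - 1*(-42))/(-809) = -16750*(-1/37025) + (5 + 42)*(-1/809) = 670/1481 + 47*(-1/809) = 670/1481 - 47/809 = 472423/1198129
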